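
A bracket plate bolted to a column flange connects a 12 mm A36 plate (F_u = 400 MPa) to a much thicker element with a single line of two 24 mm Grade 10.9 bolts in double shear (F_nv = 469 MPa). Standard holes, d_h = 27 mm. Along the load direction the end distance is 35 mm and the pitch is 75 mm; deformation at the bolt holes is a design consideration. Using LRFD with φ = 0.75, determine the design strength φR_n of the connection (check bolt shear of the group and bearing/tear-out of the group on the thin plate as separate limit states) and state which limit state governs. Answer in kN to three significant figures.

300 kN (bearing governs)

Bolt shear: A_b = π·24²/4 = 452.4 mm²; R_n = 469 × 452.4 × 2 × 2 / 1000 = 848.7 kN → 0.75 × 848.7 = 637 kN.
Bearing (1.2 l_c t F_u ≤ 2.4 d t F_u): upper limit = 2.4·24·12·400 / 1000 = 276.5 kN.
  Edge l_c = 35 − 27/2 = 21.5 → r_n = 123.8 kN; interior l_c = 75 − 27 = 48 → r_n = 276.5 kN.
  R_n,bearing = 1·123.8 + 1·276.5 = 400.3 kN → 0.75 × 400.3 = 300 kN.
Bearing governs: 300 kN.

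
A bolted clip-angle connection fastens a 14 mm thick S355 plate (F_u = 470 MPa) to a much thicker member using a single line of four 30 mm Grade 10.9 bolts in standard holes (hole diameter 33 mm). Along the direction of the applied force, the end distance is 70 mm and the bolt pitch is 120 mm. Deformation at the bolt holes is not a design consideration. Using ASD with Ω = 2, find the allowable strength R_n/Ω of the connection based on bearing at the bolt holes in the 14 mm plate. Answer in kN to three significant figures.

Per bolt r_n = 1.5 l_c t F_u ≤ 3.0 d t F_u; upper limit = 3.0 × 30 × 14 × 470 / 1000 = 592.2 kN.
Edge bolt: l_c = 70 − 33/2 = 53.5 mm → 1.5 × 53.5 × 14 × 470 / 1000 = 528 → r_n = 528 kN.
Interior bolts: l_c = 120 − 33 = 87 mm → 1.5 × 87 × 14 × 470 / 1000 = 858.7 → r_n = 592.2 kN.
R_n = 1 × 528 + 3 × 592.2 = 2305 kN.
Allowable strength R_n/Ω = 2305 / 2 = 1150 kN.

1150 kN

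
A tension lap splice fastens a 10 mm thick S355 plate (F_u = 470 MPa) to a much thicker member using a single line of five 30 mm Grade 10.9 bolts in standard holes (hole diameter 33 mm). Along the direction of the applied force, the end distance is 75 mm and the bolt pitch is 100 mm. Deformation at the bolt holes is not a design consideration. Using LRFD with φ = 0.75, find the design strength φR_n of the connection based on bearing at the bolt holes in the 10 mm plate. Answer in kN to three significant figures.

1580 kN

Per bolt r_n = 1.5 l_c t F_u ≤ 3.0 d t F_u; upper limit = 3.0 × 30 × 10 × 470 / 1000 = 423 kN.
Edge bolt: l_c = 75 − 33/2 = 58.5 mm → 1.5 × 58.5 × 10 × 470 / 1000 = 412.4 → r_n = 412.4 kN.
Interior bolts: l_c = 100 − 33 = 67 mm → 1.5 × 67 × 10 × 470 / 1000 = 472.4 → r_n = 423 kN.
R_n = 1 × 412.4 + 4 × 423 = 2104 kN.
Design strength φR_n = 0.75 × 2104 = 1580 kN.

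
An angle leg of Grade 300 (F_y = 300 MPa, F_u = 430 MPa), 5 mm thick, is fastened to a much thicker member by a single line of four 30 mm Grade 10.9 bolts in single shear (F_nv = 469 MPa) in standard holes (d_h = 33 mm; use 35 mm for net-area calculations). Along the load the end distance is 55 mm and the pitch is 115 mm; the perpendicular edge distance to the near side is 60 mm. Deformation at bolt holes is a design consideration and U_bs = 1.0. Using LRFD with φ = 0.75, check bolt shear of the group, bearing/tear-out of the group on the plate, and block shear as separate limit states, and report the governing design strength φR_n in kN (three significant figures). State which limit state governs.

337 kN (block shear governs)

Bolt shear: A_b = π·30²/4 = 706.9 mm²; R_n = 469 × 706.9 × 4 × 1 / 1000 = 1326 kN → 0.75 × 1326 = 995 kN.
Bearing: edge l_c = 38.5, r_n = 99.33 kN; interior l_c = 82, r_n = 154.8 kN; R_n = 99.33 + 3·154.8 = 563.7 kN → 423 kN.
Block shear: A_gv = 2000, A_nv = 1388, A_nt = 212.5 mm²; R_n = min(0.6F_uA_nv, 0.6F_yA_gv) + U_bs·F_u·A_nt = 449.4 kN → 337 kN.
Block shear governs: 337 kN.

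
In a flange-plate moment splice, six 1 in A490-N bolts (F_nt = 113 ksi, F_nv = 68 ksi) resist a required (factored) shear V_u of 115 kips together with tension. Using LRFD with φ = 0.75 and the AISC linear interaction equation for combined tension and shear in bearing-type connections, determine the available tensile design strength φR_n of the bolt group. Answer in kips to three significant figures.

328 kips

A_b = π·1²/4 = 0.7854 in²; f_rv = 115 / (6 × 0.7854) = 24.4 ksi.
F'_nt = 1.3 F_nt − (F_nt / φF_nv) f_rv = 1.3·113 − (113/(0.75·68))·24.4 = 92.83 ksi, capped at F_nt → F'_nt = 92.83 ksi.
R_n = F'_nt · A_b · n = 92.83 × 0.7854 × 6 = 437.4 kips.
Design strength φR_n = 0.75 × 437.4 = 328 kips.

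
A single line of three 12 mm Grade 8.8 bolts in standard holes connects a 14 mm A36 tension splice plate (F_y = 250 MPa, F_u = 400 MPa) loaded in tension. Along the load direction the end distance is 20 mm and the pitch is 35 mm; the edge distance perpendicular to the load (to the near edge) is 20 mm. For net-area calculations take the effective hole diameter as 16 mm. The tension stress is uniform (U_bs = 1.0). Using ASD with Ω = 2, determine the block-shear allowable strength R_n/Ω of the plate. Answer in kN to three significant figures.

Shear plane L_v = 20 + 2·35 = 90 mm; A_gv = 90 × 14 = 1260 mm².
A_nv = (90 − 2.5·16) × 14 = 700 mm².
A_nt = (20 − 0.5·16) × 14 = 168 mm².
0.6 F_u A_nv = 168 kN; 0.6 F_y A_gv = 189 kN → shear rupture governs the shear term.
R_n = 168 + 1.0 × 400 × 168 / 1000 = 235.2 kN.
Allowable strength R_n/Ω = 235.2 / 2 = 118 kN.

118 kN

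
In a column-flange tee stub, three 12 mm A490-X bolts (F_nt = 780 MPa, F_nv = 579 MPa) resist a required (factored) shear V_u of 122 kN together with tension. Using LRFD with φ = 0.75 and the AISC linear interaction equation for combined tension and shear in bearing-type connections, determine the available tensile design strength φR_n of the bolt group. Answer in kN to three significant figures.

93.7 kN

A_b = π·12²/4 = 113.1 mm²; f_rv = 122 × 1000 / (3 × 113.1) = 359.6 MPa.
F'_nt = 1.3 F_nt − (F_nt / φF_nv) f_rv = 1.3·780 − (780/(0.75·579))·359.6 = 368.1 MPa, capped at F_nt → F'_nt = 368.1 MPa.
R_n = F'_nt · A_b · n = 368.1 × 113.1 × 3 / 1000 = 124.9 kN.
Design strength φR_n = 0.75 × 124.9 = 93.7 kN.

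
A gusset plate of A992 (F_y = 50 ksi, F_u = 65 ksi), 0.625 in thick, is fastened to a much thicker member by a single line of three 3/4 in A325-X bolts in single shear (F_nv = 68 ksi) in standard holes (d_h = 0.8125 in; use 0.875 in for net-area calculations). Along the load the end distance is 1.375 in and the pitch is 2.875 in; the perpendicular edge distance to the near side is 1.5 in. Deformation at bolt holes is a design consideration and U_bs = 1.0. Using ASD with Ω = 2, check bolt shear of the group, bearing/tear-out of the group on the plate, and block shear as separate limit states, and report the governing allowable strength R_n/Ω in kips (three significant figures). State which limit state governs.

45.1 kips (bolt shear governs)

Bolt shear: A_b = π·0.75²/4 = 0.4418 in²; R_n = 68 × 0.4418 × 3 × 1 = 90.12 kips → 90.12 / 2 = 45.1 kips.
Bearing: edge l_c = 0.9688, r_n = 47.23 kips; interior l_c = 2.062, r_n = 73.12 kips; R_n = 47.23 + 2·73.12 = 193.5 kips → 96.7 kips.
Block shear: A_gv = 4.453, A_nv = 3.086, A_nt = 0.6641 in²; R_n = min(0.6F_uA_nv, 0.6F_yA_gv) + U_bs·F_u·A_nt = 163.5 kips → 81.8 kips.
Bolt shear governs: 45.1 kips.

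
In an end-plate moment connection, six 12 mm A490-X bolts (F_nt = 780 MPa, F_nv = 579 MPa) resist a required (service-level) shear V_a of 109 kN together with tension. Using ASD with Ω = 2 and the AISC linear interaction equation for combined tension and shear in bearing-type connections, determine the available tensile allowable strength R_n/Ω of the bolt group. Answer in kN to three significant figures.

197 kN

A_b = π·12²/4 = 113.1 mm²; f_rv = 109 × 1000 / (6 × 113.1) = 160.6 MPa.
F'_nt = 1.3 F_nt − (Ω F_nt / F_nv) f_rv = 1.3·780 − (2·780/579)·160.6 = 581.2 MPa, capped at F_nt → F'_nt = 581.2 MPa.
R_n = F'_nt · A_b · n = 581.2 × 113.1 × 6 / 1000 = 394.4 kN.
Allowable strength R_n/Ω = 394.4 / 2 = 197 kN.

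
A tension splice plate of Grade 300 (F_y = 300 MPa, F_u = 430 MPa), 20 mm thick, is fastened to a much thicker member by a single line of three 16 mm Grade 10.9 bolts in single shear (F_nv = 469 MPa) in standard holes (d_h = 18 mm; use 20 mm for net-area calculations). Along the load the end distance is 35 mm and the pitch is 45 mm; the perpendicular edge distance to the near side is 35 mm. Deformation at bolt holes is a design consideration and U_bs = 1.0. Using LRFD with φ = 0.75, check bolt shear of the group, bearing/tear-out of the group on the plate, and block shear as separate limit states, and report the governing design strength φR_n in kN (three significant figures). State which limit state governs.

Bolt shear: A_b = π·16²/4 = 201.1 mm²; R_n = 469 × 201.1 × 3 × 1 / 1000 = 282.9 kN → 0.75 × 282.9 = 212 kN.
Bearing: edge l_c = 26, r_n = 268.3 kN; interior l_c = 27, r_n = 278.6 kN; R_n = 268.3 + 2·278.6 = 825.6 kN → 619 kN.
Block shear: A_gv = 2500, A_nv = 1500, A_nt = 500 mm²; R_n = min(0.6F_uA_nv, 0.6F_yA_gv) + U_bs·F_u·A_nt = 602 kN → 452 kN.
Bolt shear governs: 212 kN.

212 kN (bolt shear governs)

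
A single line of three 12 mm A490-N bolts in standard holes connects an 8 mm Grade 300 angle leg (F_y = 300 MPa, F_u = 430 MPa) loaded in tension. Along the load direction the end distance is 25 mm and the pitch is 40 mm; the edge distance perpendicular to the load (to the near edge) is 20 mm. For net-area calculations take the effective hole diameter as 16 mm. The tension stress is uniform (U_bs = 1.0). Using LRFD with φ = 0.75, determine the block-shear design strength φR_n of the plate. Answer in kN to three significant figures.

132 kN

Shear plane L_v = 25 + 2·40 = 105 mm; A_gv = 105 × 8 = 840 mm².
A_nv = (105 − 2.5·16) × 8 = 520 mm².
A_nt = (20 − 0.5·16) × 8 = 96 mm².
0.6 F_u A_nv = 134.2 kN; 0.6 F_y A_gv = 151.2 kN → shear rupture governs the shear term.
R_n = 134.2 + 1.0 × 430 × 96 / 1000 = 175.4 kN.
Design strength φR_n = 0.75 × 175.4 = 132 kN.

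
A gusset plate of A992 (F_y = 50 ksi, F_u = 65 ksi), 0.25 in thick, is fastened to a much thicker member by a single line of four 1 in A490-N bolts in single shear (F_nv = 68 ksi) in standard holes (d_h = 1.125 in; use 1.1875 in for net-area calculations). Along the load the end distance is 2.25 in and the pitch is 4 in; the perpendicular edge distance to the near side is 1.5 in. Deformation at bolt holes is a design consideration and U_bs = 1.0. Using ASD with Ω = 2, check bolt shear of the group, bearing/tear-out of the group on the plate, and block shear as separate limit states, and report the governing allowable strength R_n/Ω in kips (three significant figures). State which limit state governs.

Bolt shear: A_b = π·1²/4 = 0.7854 in²; R_n = 68 × 0.7854 × 4 × 1 = 213.6 kips → 213.6 / 2 = 107 kips.
Bearing: edge l_c = 1.688, r_n = 32.91 kips; interior l_c = 2.875, r_n = 39 kips; R_n = 32.91 + 3·39 = 149.9 kips → 75 kips.
Block shear: A_gv = 3.562, A_nv = 2.523, A_nt = 0.2266 in²; R_n = min(0.6F_uA_nv, 0.6F_yA_gv) + U_bs·F_u·A_nt = 113.1 kips → 56.6 kips.
Block shear governs: 56.6 kips.

56.6 kips (block shear governs)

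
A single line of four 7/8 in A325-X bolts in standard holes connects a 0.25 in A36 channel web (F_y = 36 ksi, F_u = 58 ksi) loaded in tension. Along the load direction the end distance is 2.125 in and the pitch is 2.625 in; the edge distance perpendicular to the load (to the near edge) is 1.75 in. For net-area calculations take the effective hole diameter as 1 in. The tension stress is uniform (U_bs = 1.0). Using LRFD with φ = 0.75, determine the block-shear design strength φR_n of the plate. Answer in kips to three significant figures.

Shear plane L_v = 2.125 + 3·2.625 = 10 in; A_gv = 10 × 0.25 = 2.5 in².
A_nv = (10 − 3.5·1) × 0.25 = 1.625 in².
A_nt = (1.75 − 0.5·1) × 0.25 = 0.3125 in².
0.6 F_u A_nv = 56.55 kips; 0.6 F_y A_gv = 54 kips → shear yielding governs the shear term.
R_n = 54 + 1.0 × 58 × 0.3125 = 72.12 kips.
Design strength φR_n = 0.75 × 72.12 = 54.1 kips.

54.1 kips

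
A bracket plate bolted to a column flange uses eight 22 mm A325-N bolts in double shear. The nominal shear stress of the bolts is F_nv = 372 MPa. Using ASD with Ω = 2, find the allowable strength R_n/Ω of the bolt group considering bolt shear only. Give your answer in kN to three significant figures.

1130 kN

A_b = π × 22² / 4 = 380.1 mm².
R_n = F_nv · A_b · n · n_s = 372 × 380.1 × 8 × 2 / 1000 = 2263 kN.
Allowable strength R_n/Ω = 2263 / 2 = 1130 kN.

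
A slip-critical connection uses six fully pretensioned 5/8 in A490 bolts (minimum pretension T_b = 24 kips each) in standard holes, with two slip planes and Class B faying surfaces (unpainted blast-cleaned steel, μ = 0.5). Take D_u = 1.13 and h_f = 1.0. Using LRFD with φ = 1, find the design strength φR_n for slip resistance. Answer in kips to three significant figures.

R_n = μ · D_u · h_f · T_b · n_s · n_b = 0.5 × 1.13 × 1.0 × 24 × 2 × 6 = 162.7 kips.
Design strength φR_n = 1 × 162.7 = 163 kips.

163 kips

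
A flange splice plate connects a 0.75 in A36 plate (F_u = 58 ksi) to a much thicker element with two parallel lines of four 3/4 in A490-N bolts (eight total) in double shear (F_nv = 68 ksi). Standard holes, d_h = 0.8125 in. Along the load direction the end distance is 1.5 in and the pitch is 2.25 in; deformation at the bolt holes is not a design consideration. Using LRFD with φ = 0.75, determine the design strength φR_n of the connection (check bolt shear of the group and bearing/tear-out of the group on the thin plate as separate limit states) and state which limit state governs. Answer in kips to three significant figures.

Bolt shear: A_b = π·0.75²/4 = 0.4418 in²; R_n = 68 × 0.4418 × 8 × 2 = 480.7 kips → 0.75 × 480.7 = 360 kips.
Bearing (1.5 l_c t F_u ≤ 3.0 d t F_u): upper limit = 3.0·0.75·0.75·58 = 97.88 kips.
  Edge l_c = 1.5 − 0.8125/2 = 1.094 → r_n = 71.37 kips; interior l_c = 2.25 − 0.8125 = 1.438 → r_n = 93.8 kips.
  R_n,bearing = 2·71.37 + 6·93.8 = 705.5 kips → 0.75 × 705.5 = 529 kips.
Bolt shear governs: 360 kips.

360 kips (bolt shear governs)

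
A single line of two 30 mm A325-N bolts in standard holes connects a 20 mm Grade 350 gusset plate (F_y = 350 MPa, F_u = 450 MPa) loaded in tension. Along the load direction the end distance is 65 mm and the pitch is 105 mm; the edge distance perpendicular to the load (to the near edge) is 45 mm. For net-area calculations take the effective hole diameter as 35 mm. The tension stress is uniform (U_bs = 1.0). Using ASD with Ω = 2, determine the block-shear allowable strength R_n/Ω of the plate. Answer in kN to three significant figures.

441 kN

Shear plane L_v = 65 + 1·105 = 170 mm; A_gv = 170 × 20 = 3400 mm².
A_nv = (170 − 1.5·35) × 20 = 2350 mm².
A_nt = (45 − 0.5·35) × 20 = 550 mm².
0.6 F_u A_nv = 634.5 kN; 0.6 F_y A_gv = 714 kN → shear rupture governs the shear term.
R_n = 634.5 + 1.0 × 450 × 550 / 1000 = 882 kN.
Allowable strength R_n/Ω = 882 / 2 = 441 kN.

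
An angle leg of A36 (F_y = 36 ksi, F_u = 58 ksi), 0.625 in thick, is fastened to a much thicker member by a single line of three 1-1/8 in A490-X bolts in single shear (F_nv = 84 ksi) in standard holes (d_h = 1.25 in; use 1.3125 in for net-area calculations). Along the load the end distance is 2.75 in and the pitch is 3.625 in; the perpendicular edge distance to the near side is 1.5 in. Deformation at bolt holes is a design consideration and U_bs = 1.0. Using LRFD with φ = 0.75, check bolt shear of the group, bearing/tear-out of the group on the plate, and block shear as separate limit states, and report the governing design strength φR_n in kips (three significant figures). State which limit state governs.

124 kips (block shear governs)

Bolt shear: A_b = π·1.125²/4 = 0.994 in²; R_n = 84 × 0.994 × 3 × 1 = 250.5 kips → 0.75 × 250.5 = 188 kips.
Bearing: edge l_c = 2.125, r_n = 92.44 kips; interior l_c = 2.375, r_n = 97.87 kips; R_n = 92.44 + 2·97.87 = 288.2 kips → 216 kips.
Block shear: A_gv = 6.25, A_nv = 4.199, A_nt = 0.5273 in²; R_n = min(0.6F_uA_nv, 0.6F_yA_gv) + U_bs·F_u·A_nt = 165.6 kips → 124 kips.
Block shear governs: 124 kips.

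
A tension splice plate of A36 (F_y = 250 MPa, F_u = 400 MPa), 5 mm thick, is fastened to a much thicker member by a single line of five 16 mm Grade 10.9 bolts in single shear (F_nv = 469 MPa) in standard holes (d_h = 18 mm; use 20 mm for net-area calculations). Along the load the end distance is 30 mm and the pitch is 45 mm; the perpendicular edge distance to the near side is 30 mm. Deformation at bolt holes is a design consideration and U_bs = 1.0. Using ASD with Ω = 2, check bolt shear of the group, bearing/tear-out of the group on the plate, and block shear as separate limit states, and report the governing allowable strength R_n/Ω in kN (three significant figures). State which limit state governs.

Bolt shear: A_b = π·16²/4 = 201.1 mm²; R_n = 469 × 201.1 × 5 × 1 / 1000 = 471.5 kN → 471.5 / 2 = 236 kN.
Bearing: edge l_c = 21, r_n = 50.4 kN; interior l_c = 27, r_n = 64.8 kN; R_n = 50.4 + 4·64.8 = 309.6 kN → 155 kN.
Block shear: A_gv = 1050, A_nv = 600, A_nt = 100 mm²; R_n = min(0.6F_uA_nv, 0.6F_yA_gv) + U_bs·F_u·A_nt = 184 kN → 92 kN.
Block shear governs: 92 kN.

92 kN (block shear governs)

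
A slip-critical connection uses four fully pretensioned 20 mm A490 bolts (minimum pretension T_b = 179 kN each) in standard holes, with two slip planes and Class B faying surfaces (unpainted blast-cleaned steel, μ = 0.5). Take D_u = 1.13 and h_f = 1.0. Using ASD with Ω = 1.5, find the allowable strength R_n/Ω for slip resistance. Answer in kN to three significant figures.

539 kN

R_n = μ · D_u · h_f · T_b · n_s · n_b = 0.5 × 1.13 × 1.0 × 179 × 2 × 4 = 809.1 kN.
Allowable strength R_n/Ω = 809.1 / 1.5 = 539 kN.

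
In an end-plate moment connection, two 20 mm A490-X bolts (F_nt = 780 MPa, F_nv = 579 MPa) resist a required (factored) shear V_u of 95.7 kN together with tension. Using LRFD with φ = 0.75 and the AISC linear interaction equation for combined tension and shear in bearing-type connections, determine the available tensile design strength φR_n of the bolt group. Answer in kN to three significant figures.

349 kN

A_b = π·20²/4 = 314.2 mm²; f_rv = 95.7 × 1000 / (2 × 314.2) = 152.3 MPa.
F'_nt = 1.3 F_nt − (F_nt / φF_nv) f_rv = 1.3·780 − (780/(0.75·579))·152.3 = 740.4 MPa, capped at F_nt → F'_nt = 740.4 MPa.
R_n = F'_nt · A_b · n = 740.4 × 314.2 × 2 / 1000 = 465.2 kN.
Design strength φR_n = 0.75 × 465.2 = 349 kN.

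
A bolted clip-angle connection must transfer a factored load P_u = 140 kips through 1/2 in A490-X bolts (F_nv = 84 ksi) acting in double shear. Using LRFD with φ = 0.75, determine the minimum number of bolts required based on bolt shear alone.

A_b = π·0.5²/4 = 0.1963 in².
Per-bolt design strength φR_n = 0.75 × 84 × 0.1963 × 2 = 24.74 kips.
n ≥ 140 / 24.74 = 5.659 → use 6 bolts.

6 bolts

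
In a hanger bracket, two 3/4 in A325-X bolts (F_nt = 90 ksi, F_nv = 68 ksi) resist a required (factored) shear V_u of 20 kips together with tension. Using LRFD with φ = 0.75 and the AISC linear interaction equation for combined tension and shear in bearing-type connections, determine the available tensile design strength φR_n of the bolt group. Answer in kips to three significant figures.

51.1 kips

A_b = π·0.75²/4 = 0.4418 in²; f_rv = 20 / (2 × 0.4418) = 22.64 ksi.
F'_nt = 1.3 F_nt − (F_nt / φF_nv) f_rv = 1.3·90 − (90/(0.75·68))·22.64 = 77.06 ksi, capped at F_nt → F'_nt = 77.06 ksi.
R_n = F'_nt · A_b · n = 77.06 × 0.4418 × 2 = 68.08 kips.
Design strength φR_n = 0.75 × 68.08 = 51.1 kips.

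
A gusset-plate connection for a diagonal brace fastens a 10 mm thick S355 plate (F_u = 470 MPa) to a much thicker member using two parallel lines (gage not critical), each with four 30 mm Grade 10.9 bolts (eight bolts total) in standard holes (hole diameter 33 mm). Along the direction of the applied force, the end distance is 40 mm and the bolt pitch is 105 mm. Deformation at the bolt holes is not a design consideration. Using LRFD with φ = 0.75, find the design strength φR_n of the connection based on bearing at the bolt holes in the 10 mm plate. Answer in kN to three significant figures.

2150 kN

Per bolt r_n = 1.5 l_c t F_u ≤ 3.0 d t F_u; upper limit = 3.0 × 30 × 10 × 470 / 1000 = 423 kN.
Edge bolt: l_c = 40 − 33/2 = 23.5 mm → 1.5 × 23.5 × 10 × 470 / 1000 = 165.7 → r_n = 165.7 kN.
Interior bolts: l_c = 105 − 33 = 72 mm → 1.5 × 72 × 10 × 470 / 1000 = 507.6 → r_n = 423 kN.
R_n = 2 × 165.7 + 6 × 423 = 2869 kN.
Design strength φR_n = 0.75 × 2869 = 2150 kN.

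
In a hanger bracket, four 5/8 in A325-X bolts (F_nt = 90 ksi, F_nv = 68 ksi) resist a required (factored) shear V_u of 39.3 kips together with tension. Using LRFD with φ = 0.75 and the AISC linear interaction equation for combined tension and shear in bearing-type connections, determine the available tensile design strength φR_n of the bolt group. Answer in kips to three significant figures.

A_b = π·0.625²/4 = 0.3068 in²; f_rv = 39.3 / (4 × 0.3068) = 32.02 ksi.
F'_nt = 1.3 F_nt − (F_nt / φF_nv) f_rv = 1.3·90 − (90/(0.75·68))·32.02 = 60.49 ksi, capped at F_nt → F'_nt = 60.49 ksi.
R_n = F'_nt · A_b · n = 60.49 × 0.3068 × 4 = 74.23 kips.
Design strength φR_n = 0.75 × 74.23 = 55.7 kips.

55.7 kips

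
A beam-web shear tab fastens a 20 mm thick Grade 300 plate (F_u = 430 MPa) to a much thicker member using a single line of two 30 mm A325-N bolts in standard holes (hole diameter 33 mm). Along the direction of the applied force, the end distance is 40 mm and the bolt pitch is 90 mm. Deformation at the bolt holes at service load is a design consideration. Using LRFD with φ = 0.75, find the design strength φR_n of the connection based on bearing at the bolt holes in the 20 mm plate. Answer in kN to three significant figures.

623 kN

Per bolt r_n = 1.2 l_c t F_u ≤ 2.4 d t F_u; upper limit = 2.4 × 30 × 20 × 430 / 1000 = 619.2 kN.
Edge bolt: l_c = 40 − 33/2 = 23.5 mm → 1.2 × 23.5 × 20 × 430 / 1000 = 242.5 → r_n = 242.5 kN.
Interior bolts: l_c = 90 − 33 = 57 mm → 1.2 × 57 × 20 × 430 / 1000 = 588.2 → r_n = 588.2 kN.
R_n = 1 × 242.5 + 1 × 588.2 = 830.8 kN.
Design strength φR_n = 0.75 × 830.8 = 623 kN.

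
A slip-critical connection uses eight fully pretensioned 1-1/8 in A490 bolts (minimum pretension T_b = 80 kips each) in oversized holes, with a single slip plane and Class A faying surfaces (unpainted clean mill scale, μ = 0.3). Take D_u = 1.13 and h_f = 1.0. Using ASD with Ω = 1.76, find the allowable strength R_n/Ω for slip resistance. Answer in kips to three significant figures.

123 kips

R_n = μ · D_u · h_f · T_b · n_s · n_b = 0.3 × 1.13 × 1.0 × 80 × 1 × 8 = 217 kips.
Allowable strength R_n/Ω = 217 / 1.76 = 123 kips.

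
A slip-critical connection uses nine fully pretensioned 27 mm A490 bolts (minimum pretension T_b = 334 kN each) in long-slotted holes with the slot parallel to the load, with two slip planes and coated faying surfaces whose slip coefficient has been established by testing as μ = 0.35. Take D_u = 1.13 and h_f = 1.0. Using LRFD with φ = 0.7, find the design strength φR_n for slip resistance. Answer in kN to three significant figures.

1660 kN

R_n = μ · D_u · h_f · T_b · n_s · n_b = 0.35 × 1.13 × 1.0 × 334 × 2 × 9 = 2378 kN.
Design strength φR_n = 0.7 × 2378 = 1660 kN.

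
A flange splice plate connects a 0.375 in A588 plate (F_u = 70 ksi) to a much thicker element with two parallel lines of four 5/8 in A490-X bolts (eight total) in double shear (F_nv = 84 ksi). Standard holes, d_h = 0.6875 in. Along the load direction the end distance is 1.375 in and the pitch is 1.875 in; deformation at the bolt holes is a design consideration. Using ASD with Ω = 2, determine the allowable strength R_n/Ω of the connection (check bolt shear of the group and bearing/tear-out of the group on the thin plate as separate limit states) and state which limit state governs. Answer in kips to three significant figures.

Bolt shear: A_b = π·0.625²/4 = 0.3068 in²; R_n = 84 × 0.3068 × 8 × 2 = 412.3 kips → 412.3 / 2 = 206 kips.
Bearing (1.2 l_c t F_u ≤ 2.4 d t F_u): upper limit = 2.4·0.625·0.375·70 = 39.38 kips.
  Edge l_c = 1.375 − 0.6875/2 = 1.031 → r_n = 32.48 kips; interior l_c = 1.875 − 0.6875 = 1.188 → r_n = 37.41 kips.
  R_n,bearing = 2·32.48 + 6·37.41 = 289.4 kips → 289.4 / 2 = 145 kips.
Bearing governs: 145 kips.

145 kips (bearing governs)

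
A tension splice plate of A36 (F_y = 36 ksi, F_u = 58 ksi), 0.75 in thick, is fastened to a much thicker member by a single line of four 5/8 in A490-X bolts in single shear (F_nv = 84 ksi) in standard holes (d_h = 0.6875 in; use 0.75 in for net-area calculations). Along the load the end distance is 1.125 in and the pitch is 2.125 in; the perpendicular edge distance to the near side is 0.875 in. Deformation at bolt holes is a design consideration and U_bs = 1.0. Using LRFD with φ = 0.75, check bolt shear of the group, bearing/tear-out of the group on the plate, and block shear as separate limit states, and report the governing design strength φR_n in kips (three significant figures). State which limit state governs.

Bolt shear: A_b = π·0.625²/4 = 0.3068 in²; R_n = 84 × 0.3068 × 4 × 1 = 103.1 kips → 0.75 × 103.1 = 77.3 kips.
Bearing: edge l_c = 0.7812, r_n = 40.78 kips; interior l_c = 1.438, r_n = 65.25 kips; R_n = 40.78 + 3·65.25 = 236.5 kips → 177 kips.
Block shear: A_gv = 5.625, A_nv = 3.656, A_nt = 0.375 in²; R_n = min(0.6F_uA_nv, 0.6F_yA_gv) + U_bs·F_u·A_nt = 143.2 kips → 107 kips.
Bolt shear governs: 77.3 kips.

77.3 kips (bolt shear governs)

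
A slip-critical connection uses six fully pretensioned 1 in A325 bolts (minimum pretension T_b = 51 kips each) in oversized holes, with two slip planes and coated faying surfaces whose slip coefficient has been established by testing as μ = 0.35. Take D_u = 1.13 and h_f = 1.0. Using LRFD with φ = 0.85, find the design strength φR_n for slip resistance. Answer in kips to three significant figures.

206 kips

R_n = μ · D_u · h_f · T_b · n_s · n_b = 0.35 × 1.13 × 1.0 × 51 × 2 × 6 = 242 kips.
Design strength φR_n = 0.85 × 242 = 206 kips.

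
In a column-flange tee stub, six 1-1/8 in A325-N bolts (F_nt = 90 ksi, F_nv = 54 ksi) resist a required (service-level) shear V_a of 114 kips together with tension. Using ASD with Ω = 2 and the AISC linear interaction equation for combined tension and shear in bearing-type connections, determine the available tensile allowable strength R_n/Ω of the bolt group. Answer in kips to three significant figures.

A_b = π·1.125²/4 = 0.994 in²; f_rv = 114 / (6 × 0.994) = 19.11 ksi.
F'_nt = 1.3 F_nt − (Ω F_nt / F_nv) f_rv = 1.3·90 − (2·90/54)·19.11 = 53.29 ksi, capped at F_nt → F'_nt = 53.29 ksi.
R_n = F'_nt · A_b · n = 53.29 × 0.994 × 6 = 317.8 kips.
Allowable strength R_n/Ω = 317.8 / 2 = 159 kips.

159 kips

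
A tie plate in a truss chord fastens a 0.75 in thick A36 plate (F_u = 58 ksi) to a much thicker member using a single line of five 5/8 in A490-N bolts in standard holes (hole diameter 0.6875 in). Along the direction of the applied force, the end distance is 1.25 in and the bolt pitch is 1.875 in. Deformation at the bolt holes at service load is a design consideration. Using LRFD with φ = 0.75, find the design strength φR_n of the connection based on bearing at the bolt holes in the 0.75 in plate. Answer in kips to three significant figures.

Per bolt r_n = 1.2 l_c t F_u ≤ 2.4 d t F_u; upper limit = 2.4 × 0.625 × 0.75 × 58 = 65.25 kips.
Edge bolt: l_c = 1.25 − 0.6875/2 = 0.9062 in → 1.2 × 0.9062 × 0.75 × 58 = 47.31 → r_n = 47.31 kips.
Interior bolts: l_c = 1.875 − 0.6875 = 1.188 in → 1.2 × 1.188 × 0.75 × 58 = 61.99 → r_n = 61.99 kips.
R_n = 1 × 47.31 + 4 × 61.99 = 295.3 kips.
Design strength φR_n = 0.75 × 295.3 = 221 kips.

221 kips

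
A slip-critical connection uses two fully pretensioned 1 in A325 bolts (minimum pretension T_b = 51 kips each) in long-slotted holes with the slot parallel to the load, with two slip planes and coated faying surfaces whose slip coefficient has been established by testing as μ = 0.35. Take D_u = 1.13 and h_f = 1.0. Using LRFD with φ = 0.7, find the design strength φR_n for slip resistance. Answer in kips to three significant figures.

R_n = μ · D_u · h_f · T_b · n_s · n_b = 0.35 × 1.13 × 1.0 × 51 × 2 × 2 = 80.68 kips.
Design strength φR_n = 0.7 × 80.68 = 56.5 kips.

56.5 kips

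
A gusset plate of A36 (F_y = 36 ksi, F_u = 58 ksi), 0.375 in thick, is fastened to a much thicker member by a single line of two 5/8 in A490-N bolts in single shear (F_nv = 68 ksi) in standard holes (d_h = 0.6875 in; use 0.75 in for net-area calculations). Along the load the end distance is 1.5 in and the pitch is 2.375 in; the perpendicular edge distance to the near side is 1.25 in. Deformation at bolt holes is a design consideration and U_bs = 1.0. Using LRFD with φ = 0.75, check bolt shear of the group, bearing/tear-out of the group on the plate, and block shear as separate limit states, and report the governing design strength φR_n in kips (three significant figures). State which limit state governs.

Bolt shear: A_b = π·0.625²/4 = 0.3068 in²; R_n = 68 × 0.3068 × 2 × 1 = 41.72 kips → 0.75 × 41.72 = 31.3 kips.
Bearing: edge l_c = 1.156, r_n = 30.18 kips; interior l_c = 1.688, r_n = 32.62 kips; R_n = 30.18 + 1·32.62 = 62.8 kips → 47.1 kips.
Block shear: A_gv = 1.453, A_nv = 1.031, A_nt = 0.3281 in²; R_n = min(0.6F_uA_nv, 0.6F_yA_gv) + U_bs·F_u·A_nt = 50.42 kips → 37.8 kips.
Bolt shear governs: 31.3 kips.

31.3 kips (bolt shear governs)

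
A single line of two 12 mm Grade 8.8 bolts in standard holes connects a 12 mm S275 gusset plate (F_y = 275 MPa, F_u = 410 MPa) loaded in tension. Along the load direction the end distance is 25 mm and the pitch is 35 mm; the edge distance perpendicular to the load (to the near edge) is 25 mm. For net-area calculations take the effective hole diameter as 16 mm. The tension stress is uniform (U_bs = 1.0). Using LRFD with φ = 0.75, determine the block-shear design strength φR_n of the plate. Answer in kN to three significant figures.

Shear plane L_v = 25 + 1·35 = 60 mm; A_gv = 60 × 12 = 720 mm².
A_nv = (60 − 1.5·16) × 12 = 432 mm².
A_nt = (25 − 0.5·16) × 12 = 204 mm².
0.6 F_u A_nv = 106.3 kN; 0.6 F_y A_gv = 118.8 kN → shear rupture governs the shear term.
R_n = 106.3 + 1.0 × 410 × 204 / 1000 = 189.9 kN.
Design strength φR_n = 0.75 × 189.9 = 142 kN.

142 kN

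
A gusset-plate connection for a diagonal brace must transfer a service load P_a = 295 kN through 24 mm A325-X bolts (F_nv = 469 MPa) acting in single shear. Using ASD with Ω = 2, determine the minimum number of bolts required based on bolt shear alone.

A_b = π·24²/4 = 452.4 mm².
Per-bolt allowable strength R_n/Ω = 469 × 452.4 × 1 / 1000 / 2 = 106.1 kN.
n ≥ 295 / 106.1 = 2.781 → use 3 bolts.

3 bolts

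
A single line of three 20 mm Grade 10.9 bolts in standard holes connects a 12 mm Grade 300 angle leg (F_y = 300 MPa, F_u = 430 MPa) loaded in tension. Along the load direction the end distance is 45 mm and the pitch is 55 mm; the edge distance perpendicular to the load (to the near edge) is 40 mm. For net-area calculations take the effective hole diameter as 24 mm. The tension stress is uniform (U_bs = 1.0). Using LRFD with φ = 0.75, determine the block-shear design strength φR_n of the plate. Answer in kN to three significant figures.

329 kN

Shear plane L_v = 45 + 2·55 = 155 mm; A_gv = 155 × 12 = 1860 mm².
A_nv = (155 − 2.5·24) × 12 = 1140 mm².
A_nt = (40 − 0.5·24) × 12 = 336 mm².
0.6 F_u A_nv = 294.1 kN; 0.6 F_y A_gv = 334.8 kN → shear rupture governs the shear term.
R_n = 294.1 + 1.0 × 430 × 336 / 1000 = 438.6 kN.
Design strength φR_n = 0.75 × 438.6 = 329 kN.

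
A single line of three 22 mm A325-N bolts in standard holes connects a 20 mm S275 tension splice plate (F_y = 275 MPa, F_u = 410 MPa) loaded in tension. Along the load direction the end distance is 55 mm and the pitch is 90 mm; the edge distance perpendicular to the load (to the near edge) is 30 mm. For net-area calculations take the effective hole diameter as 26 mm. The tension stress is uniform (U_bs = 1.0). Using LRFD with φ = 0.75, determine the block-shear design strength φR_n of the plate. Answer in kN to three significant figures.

Shear plane L_v = 55 + 2·90 = 235 mm; A_gv = 235 × 20 = 4700 mm².
A_nv = (235 − 2.5·26) × 20 = 3400 mm².
A_nt = (30 − 0.5·26) × 20 = 340 mm².
0.6 F_u A_nv = 836.4 kN; 0.6 F_y A_gv = 775.5 kN → shear yielding governs the shear term.
R_n = 775.5 + 1.0 × 410 × 340 / 1000 = 914.9 kN.
Design strength φR_n = 0.75 × 914.9 = 686 kN.

686 kN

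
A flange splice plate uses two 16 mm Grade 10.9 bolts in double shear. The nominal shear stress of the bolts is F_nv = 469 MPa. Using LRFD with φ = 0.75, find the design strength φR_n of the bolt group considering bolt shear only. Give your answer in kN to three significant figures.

283 kN

A_b = π × 16² / 4 = 201.1 mm².
R_n = F_nv · A_b · n · n_s = 469 × 201.1 × 2 × 2 / 1000 = 377.2 kN.
Design strength φR_n = 0.75 × 377.2 = 283 kN.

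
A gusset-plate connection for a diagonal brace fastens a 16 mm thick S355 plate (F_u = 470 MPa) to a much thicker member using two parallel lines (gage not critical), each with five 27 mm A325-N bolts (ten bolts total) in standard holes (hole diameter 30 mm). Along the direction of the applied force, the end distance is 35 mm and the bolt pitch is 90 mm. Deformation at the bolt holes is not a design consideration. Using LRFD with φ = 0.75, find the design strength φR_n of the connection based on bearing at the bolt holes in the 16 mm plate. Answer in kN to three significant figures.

3990 kN

Per bolt r_n = 1.5 l_c t F_u ≤ 3.0 d t F_u; upper limit = 3.0 × 27 × 16 × 470 / 1000 = 609.1 kN.
Edge bolt: l_c = 35 − 30/2 = 20 mm → 1.5 × 20 × 16 × 470 / 1000 = 225.6 → r_n = 225.6 kN.
Interior bolts: l_c = 90 − 30 = 60 mm → 1.5 × 60 × 16 × 470 / 1000 = 676.8 → r_n = 609.1 kN.
R_n = 2 × 225.6 + 8 × 609.1 = 5324 kN.
Design strength φR_n = 0.75 × 5324 = 3990 kN.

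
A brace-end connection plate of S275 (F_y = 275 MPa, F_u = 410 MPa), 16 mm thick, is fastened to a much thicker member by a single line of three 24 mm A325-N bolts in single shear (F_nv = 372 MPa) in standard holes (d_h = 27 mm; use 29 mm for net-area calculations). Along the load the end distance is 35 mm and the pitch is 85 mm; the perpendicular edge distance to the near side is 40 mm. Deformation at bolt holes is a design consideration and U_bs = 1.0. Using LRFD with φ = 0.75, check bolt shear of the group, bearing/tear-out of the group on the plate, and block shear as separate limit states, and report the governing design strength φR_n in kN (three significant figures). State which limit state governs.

379 kN (bolt shear governs)

Bolt shear: A_b = π·24²/4 = 452.4 mm²; R_n = 372 × 452.4 × 3 × 1 / 1000 = 504.9 kN → 0.75 × 504.9 = 379 kN.
Bearing: edge l_c = 21.5, r_n = 169.2 kN; interior l_c = 58, r_n = 377.9 kN; R_n = 169.2 + 2·377.9 = 925 kN → 694 kN.
Block shear: A_gv = 3280, A_nv = 2120, A_nt = 408 mm²; R_n = min(0.6F_uA_nv, 0.6F_yA_gv) + U_bs·F_u·A_nt = 688.8 kN → 517 kN.
Bolt shear governs: 379 kN.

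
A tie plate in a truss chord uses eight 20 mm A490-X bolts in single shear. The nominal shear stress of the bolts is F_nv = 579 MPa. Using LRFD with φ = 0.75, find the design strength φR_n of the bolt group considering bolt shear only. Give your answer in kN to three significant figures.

A_b = π × 20² / 4 = 314.2 mm².
R_n = F_nv · A_b · n · n_s = 579 × 314.2 × 8 × 1 / 1000 = 1455 kN.
Design strength φR_n = 0.75 × 1455 = 1090 kN.

1090 kN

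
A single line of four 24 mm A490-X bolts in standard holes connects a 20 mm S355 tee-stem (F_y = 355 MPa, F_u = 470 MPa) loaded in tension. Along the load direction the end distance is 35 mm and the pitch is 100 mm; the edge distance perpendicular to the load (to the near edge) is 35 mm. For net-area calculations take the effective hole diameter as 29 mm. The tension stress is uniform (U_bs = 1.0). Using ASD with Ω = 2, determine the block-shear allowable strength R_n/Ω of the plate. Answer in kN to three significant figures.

Shear plane L_v = 35 + 3·100 = 335 mm; A_gv = 335 × 20 = 6700 mm².
A_nv = (335 − 3.5·29) × 20 = 4670 mm².
A_nt = (35 − 0.5·29) × 20 = 410 mm².
0.6 F_u A_nv = 1317 kN; 0.6 F_y A_gv = 1427 kN → shear rupture governs the shear term.
R_n = 1317 + 1.0 × 470 × 410 / 1000 = 1510 kN.
Allowable strength R_n/Ω = 1510 / 2 = 755 kN.

755 kN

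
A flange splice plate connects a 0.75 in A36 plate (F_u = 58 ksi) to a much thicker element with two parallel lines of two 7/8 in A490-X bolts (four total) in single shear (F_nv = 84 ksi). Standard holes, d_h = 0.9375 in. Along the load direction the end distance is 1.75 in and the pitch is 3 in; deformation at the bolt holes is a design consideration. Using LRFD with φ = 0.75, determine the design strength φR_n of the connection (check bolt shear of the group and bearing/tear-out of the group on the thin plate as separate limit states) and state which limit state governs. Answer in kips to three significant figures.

152 kips (bolt shear governs)

Bolt shear: A_b = π·0.875²/4 = 0.6013 in²; R_n = 84 × 0.6013 × 4 × 1 = 202 kips → 0.75 × 202 = 152 kips.
Bearing (1.2 l_c t F_u ≤ 2.4 d t F_u): upper limit = 2.4·0.875·0.75·58 = 91.35 kips.
  Edge l_c = 1.75 − 0.9375/2 = 1.281 → r_n = 66.88 kips; interior l_c = 3 − 0.9375 = 2.062 → r_n = 91.35 kips.
  R_n,bearing = 2·66.88 + 2·91.35 = 316.5 kips → 0.75 × 316.5 = 237 kips.
Bolt shear governs: 152 kips.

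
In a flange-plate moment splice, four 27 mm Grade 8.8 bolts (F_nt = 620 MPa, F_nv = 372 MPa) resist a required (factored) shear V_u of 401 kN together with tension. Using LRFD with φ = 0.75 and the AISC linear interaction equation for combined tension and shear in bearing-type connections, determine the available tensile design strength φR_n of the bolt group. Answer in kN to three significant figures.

A_b = π·27²/4 = 572.6 mm²; f_rv = 401 × 1000 / (4 × 572.6) = 175.1 MPa.
F'_nt = 1.3 F_nt − (F_nt / φF_nv) f_rv = 1.3·620 − (620/(0.75·372))·175.1 = 416.9 MPa, capped at F_nt → F'_nt = 416.9 MPa.
R_n = F'_nt · A_b · n = 416.9 × 572.6 × 4 / 1000 = 954.8 kN.
Design strength φR_n = 0.75 × 954.8 = 716 kN.

716 kN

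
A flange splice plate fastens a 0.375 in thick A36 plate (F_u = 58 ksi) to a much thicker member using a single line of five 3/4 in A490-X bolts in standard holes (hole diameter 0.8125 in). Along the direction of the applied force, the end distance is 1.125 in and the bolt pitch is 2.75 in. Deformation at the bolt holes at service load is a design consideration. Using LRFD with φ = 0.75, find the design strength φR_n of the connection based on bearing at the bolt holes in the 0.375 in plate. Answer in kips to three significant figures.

132 kips

Per bolt r_n = 1.2 l_c t F_u ≤ 2.4 d t F_u; upper limit = 2.4 × 0.75 × 0.375 × 58 = 39.15 kips.
Edge bolt: l_c = 1.125 − 0.8125/2 = 0.7188 in → 1.2 × 0.7188 × 0.375 × 58 = 18.76 → r_n = 18.76 kips.
Interior bolts: l_c = 2.75 − 0.8125 = 1.938 in → 1.2 × 1.938 × 0.375 × 58 = 50.57 → r_n = 39.15 kips.
R_n = 1 × 18.76 + 4 × 39.15 = 175.4 kips.
Design strength φR_n = 0.75 × 175.4 = 132 kips.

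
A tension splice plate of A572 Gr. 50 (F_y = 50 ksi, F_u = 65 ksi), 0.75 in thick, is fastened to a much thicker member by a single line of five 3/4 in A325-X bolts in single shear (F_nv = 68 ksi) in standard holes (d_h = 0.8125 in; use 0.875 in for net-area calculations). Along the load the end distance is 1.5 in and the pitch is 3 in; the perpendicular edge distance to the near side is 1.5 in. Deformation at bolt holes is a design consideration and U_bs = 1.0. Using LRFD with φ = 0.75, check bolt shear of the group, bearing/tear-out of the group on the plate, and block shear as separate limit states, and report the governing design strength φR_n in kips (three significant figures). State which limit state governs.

113 kips (bolt shear governs)

Bolt shear: A_b = π·0.75²/4 = 0.4418 in²; R_n = 68 × 0.4418 × 5 × 1 = 150.2 kips → 0.75 × 150.2 = 113 kips.
Bearing: edge l_c = 1.094, r_n = 63.98 kips; interior l_c = 2.188, r_n = 87.75 kips; R_n = 63.98 + 4·87.75 = 415 kips → 311 kips.
Block shear: A_gv = 10.12, A_nv = 7.172, A_nt = 0.7969 in²; R_n = min(0.6F_uA_nv, 0.6F_yA_gv) + U_bs·F_u·A_nt = 331.5 kips → 249 kips.
Bolt shear governs: 113 kips.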